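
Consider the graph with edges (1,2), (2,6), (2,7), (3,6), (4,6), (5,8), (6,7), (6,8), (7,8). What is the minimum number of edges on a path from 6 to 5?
2 (path: 6 -> 8 -> 5, 2 edges)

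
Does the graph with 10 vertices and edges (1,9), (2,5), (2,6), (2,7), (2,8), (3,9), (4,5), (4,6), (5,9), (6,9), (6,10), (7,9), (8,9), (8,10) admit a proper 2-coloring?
Yes. Partition: {1, 3, 5, 6, 7, 8}, {2, 4, 9, 10}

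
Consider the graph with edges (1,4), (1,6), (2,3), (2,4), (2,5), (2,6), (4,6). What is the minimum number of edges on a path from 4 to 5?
2 (path: 4 -> 2 -> 5, 2 edges)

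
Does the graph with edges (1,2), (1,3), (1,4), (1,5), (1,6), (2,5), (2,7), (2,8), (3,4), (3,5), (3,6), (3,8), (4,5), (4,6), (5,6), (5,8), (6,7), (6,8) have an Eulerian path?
Yes (the graph is connected and exactly 2 vertices have odd degree: {1, 3}; any Eulerian path must start and end at those)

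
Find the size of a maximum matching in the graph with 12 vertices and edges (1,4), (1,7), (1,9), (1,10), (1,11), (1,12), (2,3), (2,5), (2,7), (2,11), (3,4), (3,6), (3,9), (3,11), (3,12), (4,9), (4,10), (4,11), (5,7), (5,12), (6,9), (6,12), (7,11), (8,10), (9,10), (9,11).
6 (matching: (1,4), (2,5), (3,9), (6,12), (7,11), (8,10); upper bound floor(n/2) = floor(12/2) = 6)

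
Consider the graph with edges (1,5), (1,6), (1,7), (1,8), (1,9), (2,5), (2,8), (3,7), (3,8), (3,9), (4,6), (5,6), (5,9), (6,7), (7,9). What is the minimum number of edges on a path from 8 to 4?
3 (path: 8 -> 1 -> 6 -> 4, 3 edges)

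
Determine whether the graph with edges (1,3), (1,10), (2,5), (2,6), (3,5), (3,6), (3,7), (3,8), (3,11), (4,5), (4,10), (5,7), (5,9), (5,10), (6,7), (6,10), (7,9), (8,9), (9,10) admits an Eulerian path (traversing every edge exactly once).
Yes (the graph is connected and exactly 2 vertices have odd degree: {10, 11}; any Eulerian path must start and end at those)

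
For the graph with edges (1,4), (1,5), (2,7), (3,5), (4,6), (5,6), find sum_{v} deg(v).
12 (handshake: sum of degrees = 2|E| = 2 x 6 = 12)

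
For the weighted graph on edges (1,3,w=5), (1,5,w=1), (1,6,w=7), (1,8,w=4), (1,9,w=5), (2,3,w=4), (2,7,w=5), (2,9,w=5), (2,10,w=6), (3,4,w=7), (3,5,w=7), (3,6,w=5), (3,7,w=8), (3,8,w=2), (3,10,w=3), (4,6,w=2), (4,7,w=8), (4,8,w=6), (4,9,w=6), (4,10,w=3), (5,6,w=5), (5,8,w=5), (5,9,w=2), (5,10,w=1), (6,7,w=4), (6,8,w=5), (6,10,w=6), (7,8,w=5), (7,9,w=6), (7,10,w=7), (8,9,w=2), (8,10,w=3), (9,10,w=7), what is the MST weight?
21 (MST edges: (1,5,w=1), (2,3,w=4), (3,8,w=2), (4,6,w=2), (4,10,w=3), (5,9,w=2), (5,10,w=1), (6,7,w=4), (8,9,w=2); sum of weights 1 + 4 + 2 + 2 + 3 + 2 + 1 + 4 + 2 = 21)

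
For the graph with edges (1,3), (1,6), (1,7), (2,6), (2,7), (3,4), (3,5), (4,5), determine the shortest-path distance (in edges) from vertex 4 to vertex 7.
3 (path: 4 -> 3 -> 1 -> 7, 3 edges)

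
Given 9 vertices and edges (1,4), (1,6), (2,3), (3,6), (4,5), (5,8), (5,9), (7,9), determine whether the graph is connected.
Yes (BFS from 1 visits [1, 4, 6, 5, 3, 8, 9, 2, 7] — all 9 vertices reached)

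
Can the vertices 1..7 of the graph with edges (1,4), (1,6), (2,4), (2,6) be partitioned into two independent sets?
Yes. Partition: {1, 2, 3, 5, 7}, {4, 6}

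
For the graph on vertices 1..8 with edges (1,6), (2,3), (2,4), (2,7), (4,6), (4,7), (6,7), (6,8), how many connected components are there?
2 (components: {1, 2, 3, 4, 6, 7, 8}, {5})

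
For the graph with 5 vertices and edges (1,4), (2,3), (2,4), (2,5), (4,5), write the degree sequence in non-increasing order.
[3, 3, 2, 1, 1] (degrees: deg(1)=1, deg(2)=3, deg(3)=1, deg(4)=3, deg(5)=2)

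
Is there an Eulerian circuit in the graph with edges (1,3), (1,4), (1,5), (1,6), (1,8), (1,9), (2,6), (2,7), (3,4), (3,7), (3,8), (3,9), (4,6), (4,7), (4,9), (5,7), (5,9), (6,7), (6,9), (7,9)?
No (4 vertices have odd degree: {3, 4, 5, 6}; Eulerian circuit requires 0)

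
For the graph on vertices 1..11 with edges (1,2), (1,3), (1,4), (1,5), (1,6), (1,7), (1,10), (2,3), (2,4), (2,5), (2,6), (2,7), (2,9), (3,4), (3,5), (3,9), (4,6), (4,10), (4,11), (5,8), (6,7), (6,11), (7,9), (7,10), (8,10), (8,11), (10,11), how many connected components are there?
1 (components: {1, 2, 3, 4, 5, 6, 7, 8, 9, 10, 11})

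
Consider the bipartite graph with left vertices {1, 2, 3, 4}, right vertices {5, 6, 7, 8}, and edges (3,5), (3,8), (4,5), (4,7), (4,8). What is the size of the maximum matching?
2 (matching: (3,8), (4,7); upper bound min(|L|,|R|) = min(4,4) = 4)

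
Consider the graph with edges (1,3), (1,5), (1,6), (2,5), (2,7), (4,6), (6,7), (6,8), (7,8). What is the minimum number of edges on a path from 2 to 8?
2 (path: 2 -> 7 -> 8, 2 edges)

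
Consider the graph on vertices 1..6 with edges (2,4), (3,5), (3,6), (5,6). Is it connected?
No, it has 3 components: {1}, {2, 4}, {3, 5, 6}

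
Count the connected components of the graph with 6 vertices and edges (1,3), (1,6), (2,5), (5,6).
2 (components: {1, 2, 3, 5, 6}, {4})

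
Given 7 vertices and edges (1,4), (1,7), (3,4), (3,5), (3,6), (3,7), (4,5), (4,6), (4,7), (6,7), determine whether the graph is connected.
No, it has 2 components: {1, 3, 4, 5, 6, 7}, {2}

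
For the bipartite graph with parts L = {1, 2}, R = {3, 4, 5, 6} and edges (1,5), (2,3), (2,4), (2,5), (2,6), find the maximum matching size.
2 (matching: (1,5), (2,6); upper bound min(|L|,|R|) = min(2,4) = 2)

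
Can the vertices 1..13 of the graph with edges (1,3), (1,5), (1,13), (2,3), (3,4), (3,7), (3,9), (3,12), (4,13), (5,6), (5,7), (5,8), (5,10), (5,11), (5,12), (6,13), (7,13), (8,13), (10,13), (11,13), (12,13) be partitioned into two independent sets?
Yes. Partition: {1, 2, 4, 6, 7, 8, 9, 10, 11, 12}, {3, 5, 13}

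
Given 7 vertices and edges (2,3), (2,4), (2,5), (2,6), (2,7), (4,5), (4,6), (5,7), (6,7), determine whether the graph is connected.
No, it has 2 components: {1}, {2, 3, 4, 5, 6, 7}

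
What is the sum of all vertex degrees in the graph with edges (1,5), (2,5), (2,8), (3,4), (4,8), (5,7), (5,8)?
14 (handshake: sum of degrees = 2|E| = 2 x 7 = 14)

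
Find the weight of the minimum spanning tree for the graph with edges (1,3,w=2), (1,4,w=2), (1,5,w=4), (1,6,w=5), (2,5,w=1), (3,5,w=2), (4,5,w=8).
12 (MST edges: (1,3,w=2), (1,4,w=2), (1,6,w=5), (2,5,w=1), (3,5,w=2); sum of weights 2 + 2 + 5 + 1 + 2 = 12)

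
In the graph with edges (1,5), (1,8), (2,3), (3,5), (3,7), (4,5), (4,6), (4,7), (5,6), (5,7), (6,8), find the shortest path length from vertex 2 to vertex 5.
2 (path: 2 -> 3 -> 5, 2 edges)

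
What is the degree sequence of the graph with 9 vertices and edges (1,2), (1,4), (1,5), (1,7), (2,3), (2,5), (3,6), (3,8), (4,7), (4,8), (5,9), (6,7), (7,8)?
[4, 4, 3, 3, 3, 3, 3, 2, 1] (degrees: deg(1)=4, deg(2)=3, deg(3)=3, deg(4)=3, deg(5)=3, deg(6)=2, deg(7)=4, deg(8)=3, deg(9)=1)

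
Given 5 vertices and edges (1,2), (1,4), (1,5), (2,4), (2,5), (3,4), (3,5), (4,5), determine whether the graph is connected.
Yes (BFS from 1 visits [1, 2, 4, 5, 3] — all 5 vertices reached)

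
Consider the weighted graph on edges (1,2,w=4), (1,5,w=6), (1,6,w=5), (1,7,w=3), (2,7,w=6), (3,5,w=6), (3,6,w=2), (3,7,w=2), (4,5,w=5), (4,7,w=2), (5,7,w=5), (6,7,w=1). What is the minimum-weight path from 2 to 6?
7 (path: 2 -> 7 -> 6; weights 6 + 1 = 7)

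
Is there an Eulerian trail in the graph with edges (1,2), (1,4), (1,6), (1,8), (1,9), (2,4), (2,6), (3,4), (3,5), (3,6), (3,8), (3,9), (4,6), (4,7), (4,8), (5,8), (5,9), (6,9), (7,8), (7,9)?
No (8 vertices have odd degree: {1, 2, 3, 5, 6, 7, 8, 9}; Eulerian path requires 0 or 2)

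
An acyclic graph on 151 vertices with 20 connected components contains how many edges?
131 (Each of the 20 component trees on V_i vertices has V_i - 1 edges; summing gives V - C = 151 - 20 = 131)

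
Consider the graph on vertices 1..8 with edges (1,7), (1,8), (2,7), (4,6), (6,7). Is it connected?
No, it has 3 components: {1, 2, 4, 6, 7, 8}, {3}, {5}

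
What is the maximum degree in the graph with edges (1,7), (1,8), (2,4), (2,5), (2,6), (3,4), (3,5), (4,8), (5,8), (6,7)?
3 (attained at vertices 2, 4, 5, 8)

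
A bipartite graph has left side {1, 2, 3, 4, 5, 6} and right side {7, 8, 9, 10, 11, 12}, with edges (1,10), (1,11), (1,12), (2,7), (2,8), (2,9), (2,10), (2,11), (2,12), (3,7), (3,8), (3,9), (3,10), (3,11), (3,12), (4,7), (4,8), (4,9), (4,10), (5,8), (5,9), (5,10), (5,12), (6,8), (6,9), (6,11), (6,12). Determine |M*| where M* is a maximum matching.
6 (matching: (1,12), (2,11), (3,10), (4,7), (5,8), (6,9); upper bound min(|L|,|R|) = min(6,6) = 6)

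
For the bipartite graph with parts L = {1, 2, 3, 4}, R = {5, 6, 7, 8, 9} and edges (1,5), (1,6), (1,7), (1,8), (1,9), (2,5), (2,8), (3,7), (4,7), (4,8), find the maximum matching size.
4 (matching: (1,9), (2,5), (3,7), (4,8); upper bound min(|L|,|R|) = min(4,5) = 4)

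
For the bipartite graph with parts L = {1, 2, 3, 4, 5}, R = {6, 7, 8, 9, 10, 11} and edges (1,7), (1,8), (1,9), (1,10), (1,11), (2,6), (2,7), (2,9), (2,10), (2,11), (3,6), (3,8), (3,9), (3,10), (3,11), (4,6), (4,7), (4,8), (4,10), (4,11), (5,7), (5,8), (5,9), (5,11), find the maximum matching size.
5 (matching: (1,11), (2,10), (3,9), (4,8), (5,7); upper bound min(|L|,|R|) = min(5,6) = 5)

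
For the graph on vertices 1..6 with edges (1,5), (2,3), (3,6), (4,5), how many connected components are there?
2 (components: {1, 4, 5}, {2, 3, 6})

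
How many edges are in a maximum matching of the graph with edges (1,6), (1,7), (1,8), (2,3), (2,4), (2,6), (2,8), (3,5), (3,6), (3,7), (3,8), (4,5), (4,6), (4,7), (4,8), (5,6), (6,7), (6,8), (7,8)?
4 (matching: (1,6), (2,8), (3,5), (4,7); upper bound floor(n/2) = floor(8/2) = 4)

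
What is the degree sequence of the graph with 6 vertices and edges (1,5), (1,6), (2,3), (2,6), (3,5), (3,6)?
[3, 3, 2, 2, 2, 0] (degrees: deg(1)=2, deg(2)=2, deg(3)=3, deg(4)=0, deg(5)=2, deg(6)=3)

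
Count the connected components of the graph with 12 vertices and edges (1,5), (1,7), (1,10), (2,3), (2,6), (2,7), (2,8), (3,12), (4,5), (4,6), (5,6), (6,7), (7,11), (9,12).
1 (components: {1, 2, 3, 4, 5, 6, 7, 8, 9, 10, 11, 12})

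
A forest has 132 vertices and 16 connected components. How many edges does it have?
116 (Each of the 16 component trees on V_i vertices has V_i - 1 edges; summing gives V - C = 132 - 16 = 116)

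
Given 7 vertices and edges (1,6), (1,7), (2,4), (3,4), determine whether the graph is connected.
No, it has 3 components: {1, 6, 7}, {2, 3, 4}, {5}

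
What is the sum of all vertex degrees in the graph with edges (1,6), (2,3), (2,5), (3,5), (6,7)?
10 (handshake: sum of degrees = 2|E| = 2 x 5 = 10)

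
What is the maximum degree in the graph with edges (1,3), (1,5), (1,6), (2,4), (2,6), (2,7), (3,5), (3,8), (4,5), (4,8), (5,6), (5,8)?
5 (attained at vertex 5)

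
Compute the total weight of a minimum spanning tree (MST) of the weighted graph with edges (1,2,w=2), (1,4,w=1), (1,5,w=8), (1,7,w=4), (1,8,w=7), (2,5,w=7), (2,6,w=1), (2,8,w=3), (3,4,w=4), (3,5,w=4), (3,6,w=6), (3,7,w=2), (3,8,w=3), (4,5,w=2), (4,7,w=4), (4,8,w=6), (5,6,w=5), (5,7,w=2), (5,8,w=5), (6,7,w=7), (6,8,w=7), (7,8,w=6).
13 (MST edges: (1,2,w=2), (1,4,w=1), (2,6,w=1), (2,8,w=3), (3,7,w=2), (4,5,w=2), (5,7,w=2); sum of weights 2 + 1 + 1 + 3 + 2 + 2 + 2 = 13)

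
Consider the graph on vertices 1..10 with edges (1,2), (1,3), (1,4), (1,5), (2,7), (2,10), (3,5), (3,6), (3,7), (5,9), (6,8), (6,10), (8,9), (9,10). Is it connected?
Yes (BFS from 1 visits [1, 2, 3, 4, 5, 7, 10, 6, 9, 8] — all 10 vertices reached)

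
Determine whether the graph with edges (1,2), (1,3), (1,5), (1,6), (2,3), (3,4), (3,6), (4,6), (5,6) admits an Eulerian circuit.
Yes (the graph is connected and all 6 vertices have even degree)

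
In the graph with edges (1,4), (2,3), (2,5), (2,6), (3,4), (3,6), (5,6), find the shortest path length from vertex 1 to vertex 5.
4 (path: 1 -> 4 -> 3 -> 2 -> 5, 4 edges)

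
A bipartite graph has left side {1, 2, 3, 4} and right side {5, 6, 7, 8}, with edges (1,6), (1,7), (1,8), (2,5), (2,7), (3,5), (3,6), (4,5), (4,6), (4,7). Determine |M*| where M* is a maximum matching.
4 (matching: (1,8), (2,7), (3,6), (4,5); upper bound min(|L|,|R|) = min(4,4) = 4)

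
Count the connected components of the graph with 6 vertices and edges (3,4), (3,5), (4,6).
3 (components: {1}, {2}, {3, 4, 5, 6})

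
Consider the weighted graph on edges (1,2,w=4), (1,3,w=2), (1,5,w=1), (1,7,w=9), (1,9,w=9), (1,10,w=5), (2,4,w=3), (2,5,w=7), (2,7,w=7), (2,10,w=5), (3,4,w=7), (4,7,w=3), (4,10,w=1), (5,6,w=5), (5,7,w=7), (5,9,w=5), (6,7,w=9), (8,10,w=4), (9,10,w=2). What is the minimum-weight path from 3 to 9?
8 (path: 3 -> 1 -> 5 -> 9; weights 2 + 1 + 5 = 8)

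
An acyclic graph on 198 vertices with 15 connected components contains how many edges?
183 (Each of the 15 component trees on V_i vertices has V_i - 1 edges; summing gives V - C = 198 - 15 = 183)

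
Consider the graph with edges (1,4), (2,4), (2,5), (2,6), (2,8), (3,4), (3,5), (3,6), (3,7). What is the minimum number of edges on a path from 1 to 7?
3 (path: 1 -> 4 -> 3 -> 7, 3 edges)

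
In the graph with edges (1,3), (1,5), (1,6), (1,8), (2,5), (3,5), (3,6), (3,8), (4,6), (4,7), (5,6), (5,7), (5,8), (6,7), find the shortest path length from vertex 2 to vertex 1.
2 (path: 2 -> 5 -> 1, 2 edges)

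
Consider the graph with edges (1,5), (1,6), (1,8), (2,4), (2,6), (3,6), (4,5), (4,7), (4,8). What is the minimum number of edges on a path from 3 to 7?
4 (path: 3 -> 6 -> 2 -> 4 -> 7, 4 edges)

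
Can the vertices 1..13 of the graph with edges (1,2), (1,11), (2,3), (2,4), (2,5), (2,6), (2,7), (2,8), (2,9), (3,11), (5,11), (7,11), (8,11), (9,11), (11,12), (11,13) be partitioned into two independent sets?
Yes. Partition: {1, 3, 4, 5, 6, 7, 8, 9, 10, 12, 13}, {2, 11}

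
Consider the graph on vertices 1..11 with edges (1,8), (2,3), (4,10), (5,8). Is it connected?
No, it has 7 components: {1, 5, 8}, {2, 3}, {4, 10}, {6}, {7}, {9}, {11}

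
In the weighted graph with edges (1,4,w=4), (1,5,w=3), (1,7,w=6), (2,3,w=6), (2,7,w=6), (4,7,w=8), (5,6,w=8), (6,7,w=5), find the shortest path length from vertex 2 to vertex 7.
6 (path: 2 -> 7; weights 6 = 6)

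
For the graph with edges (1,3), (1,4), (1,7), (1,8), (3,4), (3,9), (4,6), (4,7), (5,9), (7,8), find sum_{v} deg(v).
20 (handshake: sum of degrees = 2|E| = 2 x 10 = 20)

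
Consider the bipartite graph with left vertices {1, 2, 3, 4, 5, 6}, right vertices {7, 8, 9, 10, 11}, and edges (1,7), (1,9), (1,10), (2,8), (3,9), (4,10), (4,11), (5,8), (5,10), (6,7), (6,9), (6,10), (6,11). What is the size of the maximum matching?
5 (matching: (1,10), (2,8), (3,9), (4,11), (6,7); upper bound min(|L|,|R|) = min(6,5) = 5)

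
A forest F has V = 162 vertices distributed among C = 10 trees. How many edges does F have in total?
152 (Each of the 10 component trees on V_i vertices has V_i - 1 edges; summing gives V - C = 162 - 10 = 152)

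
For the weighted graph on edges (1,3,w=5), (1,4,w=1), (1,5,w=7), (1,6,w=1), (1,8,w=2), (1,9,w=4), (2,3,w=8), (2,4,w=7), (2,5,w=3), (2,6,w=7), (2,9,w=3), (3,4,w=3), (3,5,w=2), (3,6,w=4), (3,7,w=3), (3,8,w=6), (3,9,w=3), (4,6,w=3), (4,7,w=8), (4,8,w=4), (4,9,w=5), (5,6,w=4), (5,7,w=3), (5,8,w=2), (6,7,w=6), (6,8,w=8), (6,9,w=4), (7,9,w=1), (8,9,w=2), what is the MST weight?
14 (MST edges: (1,4,w=1), (1,6,w=1), (1,8,w=2), (2,9,w=3), (3,5,w=2), (5,8,w=2), (7,9,w=1), (8,9,w=2); sum of weights 1 + 1 + 2 + 3 + 2 + 2 + 1 + 2 = 14)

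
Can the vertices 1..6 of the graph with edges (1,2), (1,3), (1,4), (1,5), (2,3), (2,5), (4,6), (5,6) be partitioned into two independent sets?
No (odd cycle of length 3: 3 -> 1 -> 2 -> 3)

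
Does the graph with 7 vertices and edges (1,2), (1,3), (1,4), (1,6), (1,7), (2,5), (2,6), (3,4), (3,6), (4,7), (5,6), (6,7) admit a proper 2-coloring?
No (odd cycle of length 3: 7 -> 1 -> 4 -> 7)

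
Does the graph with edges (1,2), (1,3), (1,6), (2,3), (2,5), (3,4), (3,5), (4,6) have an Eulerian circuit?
No (2 vertices have odd degree: {1, 2}; Eulerian circuit requires 0)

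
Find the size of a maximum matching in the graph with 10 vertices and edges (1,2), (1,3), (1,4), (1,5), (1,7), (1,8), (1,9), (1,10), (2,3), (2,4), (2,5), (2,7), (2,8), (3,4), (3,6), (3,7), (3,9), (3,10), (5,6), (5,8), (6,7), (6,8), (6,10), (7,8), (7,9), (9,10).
5 (matching: (1,9), (2,4), (3,10), (5,6), (7,8); upper bound floor(n/2) = floor(10/2) = 5)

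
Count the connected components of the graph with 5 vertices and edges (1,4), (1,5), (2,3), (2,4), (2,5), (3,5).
1 (components: {1, 2, 3, 4, 5})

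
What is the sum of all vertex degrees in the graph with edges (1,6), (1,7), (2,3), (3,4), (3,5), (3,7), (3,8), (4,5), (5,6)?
18 (handshake: sum of degrees = 2|E| = 2 x 9 = 18)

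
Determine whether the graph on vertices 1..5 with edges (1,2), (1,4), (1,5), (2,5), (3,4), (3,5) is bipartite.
No (odd cycle of length 3: 2 -> 1 -> 5 -> 2)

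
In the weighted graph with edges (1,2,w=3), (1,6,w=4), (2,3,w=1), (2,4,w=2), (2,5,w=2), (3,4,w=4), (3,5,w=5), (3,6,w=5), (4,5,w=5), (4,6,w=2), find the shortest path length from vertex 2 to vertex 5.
2 (path: 2 -> 5; weights 2 = 2)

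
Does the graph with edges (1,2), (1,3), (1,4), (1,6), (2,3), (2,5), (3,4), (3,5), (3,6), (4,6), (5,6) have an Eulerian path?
No (4 vertices have odd degree: {2, 3, 4, 5}; Eulerian path requires 0 or 2)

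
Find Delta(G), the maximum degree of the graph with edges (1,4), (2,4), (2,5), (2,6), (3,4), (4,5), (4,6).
5 (attained at vertex 4)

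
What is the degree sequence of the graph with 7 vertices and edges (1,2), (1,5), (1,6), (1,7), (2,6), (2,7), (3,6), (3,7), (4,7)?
[4, 4, 3, 3, 2, 1, 1] (degrees: deg(1)=4, deg(2)=3, deg(3)=2, deg(4)=1, deg(5)=1, deg(6)=3, deg(7)=4)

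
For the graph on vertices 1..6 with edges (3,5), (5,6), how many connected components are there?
4 (components: {1}, {2}, {3, 5, 6}, {4})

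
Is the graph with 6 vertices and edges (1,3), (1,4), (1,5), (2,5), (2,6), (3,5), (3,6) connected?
Yes (BFS from 1 visits [1, 3, 4, 5, 6, 2] — all 6 vertices reached)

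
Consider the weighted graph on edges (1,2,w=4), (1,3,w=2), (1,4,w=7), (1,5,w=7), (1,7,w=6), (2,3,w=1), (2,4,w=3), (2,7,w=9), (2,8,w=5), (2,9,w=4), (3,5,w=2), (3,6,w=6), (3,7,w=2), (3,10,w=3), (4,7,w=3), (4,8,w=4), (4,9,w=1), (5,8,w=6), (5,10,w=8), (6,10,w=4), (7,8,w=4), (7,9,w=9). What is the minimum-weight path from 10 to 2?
4 (path: 10 -> 3 -> 2; weights 3 + 1 = 4)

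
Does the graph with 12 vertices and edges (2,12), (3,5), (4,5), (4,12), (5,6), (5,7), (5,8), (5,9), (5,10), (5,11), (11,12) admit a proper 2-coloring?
Yes. Partition: {1, 2, 3, 4, 6, 7, 8, 9, 10, 11}, {5, 12}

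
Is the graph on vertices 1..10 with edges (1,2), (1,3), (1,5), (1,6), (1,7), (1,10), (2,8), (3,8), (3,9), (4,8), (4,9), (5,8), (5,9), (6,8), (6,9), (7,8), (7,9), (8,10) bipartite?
Yes. Partition: {1, 8, 9}, {2, 3, 4, 5, 6, 7, 10}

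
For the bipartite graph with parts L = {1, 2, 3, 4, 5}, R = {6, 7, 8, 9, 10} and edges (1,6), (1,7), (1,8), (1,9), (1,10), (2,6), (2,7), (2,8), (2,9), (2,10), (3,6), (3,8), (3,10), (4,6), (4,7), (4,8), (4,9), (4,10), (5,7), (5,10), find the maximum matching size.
5 (matching: (1,10), (2,9), (3,8), (4,6), (5,7); upper bound min(|L|,|R|) = min(5,5) = 5)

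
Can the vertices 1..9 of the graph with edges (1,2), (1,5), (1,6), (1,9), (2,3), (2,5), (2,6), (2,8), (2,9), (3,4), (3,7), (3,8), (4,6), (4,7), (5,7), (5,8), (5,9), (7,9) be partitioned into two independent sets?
No (odd cycle of length 3: 2 -> 1 -> 9 -> 2)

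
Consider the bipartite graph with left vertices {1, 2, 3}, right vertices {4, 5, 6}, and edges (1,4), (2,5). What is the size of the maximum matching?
2 (matching: (1,4), (2,5); upper bound min(|L|,|R|) = min(3,3) = 3)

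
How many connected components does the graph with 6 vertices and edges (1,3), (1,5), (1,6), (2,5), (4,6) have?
1 (components: {1, 2, 3, 4, 5, 6})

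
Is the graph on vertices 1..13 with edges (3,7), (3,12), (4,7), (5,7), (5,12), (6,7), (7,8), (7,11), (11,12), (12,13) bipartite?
Yes. Partition: {1, 2, 3, 4, 5, 6, 8, 9, 10, 11, 13}, {7, 12}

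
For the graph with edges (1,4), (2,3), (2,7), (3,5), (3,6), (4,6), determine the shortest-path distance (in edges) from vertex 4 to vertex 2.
3 (path: 4 -> 6 -> 3 -> 2, 3 edges)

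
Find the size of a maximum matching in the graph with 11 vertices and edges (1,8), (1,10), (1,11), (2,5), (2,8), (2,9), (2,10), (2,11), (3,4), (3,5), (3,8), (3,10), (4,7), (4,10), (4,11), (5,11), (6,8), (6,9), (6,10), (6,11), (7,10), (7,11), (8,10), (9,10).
5 (matching: (1,10), (2,9), (4,7), (5,11), (6,8); upper bound floor(n/2) = floor(11/2) = 5)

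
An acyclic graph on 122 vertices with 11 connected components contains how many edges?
111 (Each of the 11 component trees on V_i vertices has V_i - 1 edges; summing gives V - C = 122 - 11 = 111)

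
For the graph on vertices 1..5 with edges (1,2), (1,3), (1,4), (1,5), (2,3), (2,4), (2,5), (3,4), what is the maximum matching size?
2 (matching: (1,5), (3,4); upper bound floor(n/2) = floor(5/2) = 2)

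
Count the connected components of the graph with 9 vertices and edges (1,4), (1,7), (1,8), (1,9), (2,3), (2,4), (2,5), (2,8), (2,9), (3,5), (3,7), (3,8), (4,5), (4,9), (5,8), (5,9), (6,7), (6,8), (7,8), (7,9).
1 (components: {1, 2, 3, 4, 5, 6, 7, 8, 9})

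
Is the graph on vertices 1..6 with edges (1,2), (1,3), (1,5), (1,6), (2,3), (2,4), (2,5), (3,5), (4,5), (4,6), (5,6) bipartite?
No (odd cycle of length 3: 6 -> 1 -> 5 -> 6)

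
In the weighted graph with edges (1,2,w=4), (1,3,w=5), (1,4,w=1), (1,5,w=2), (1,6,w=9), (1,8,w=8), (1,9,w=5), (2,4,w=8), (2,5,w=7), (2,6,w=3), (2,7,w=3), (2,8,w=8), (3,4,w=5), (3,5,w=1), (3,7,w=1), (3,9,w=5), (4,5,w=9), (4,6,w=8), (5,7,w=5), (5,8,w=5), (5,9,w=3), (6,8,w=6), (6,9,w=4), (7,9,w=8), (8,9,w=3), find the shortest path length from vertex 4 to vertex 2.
5 (path: 4 -> 1 -> 2; weights 1 + 4 = 5)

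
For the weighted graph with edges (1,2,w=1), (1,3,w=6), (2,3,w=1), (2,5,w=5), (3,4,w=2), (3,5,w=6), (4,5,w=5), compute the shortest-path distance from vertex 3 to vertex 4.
2 (path: 3 -> 4; weights 2 = 2)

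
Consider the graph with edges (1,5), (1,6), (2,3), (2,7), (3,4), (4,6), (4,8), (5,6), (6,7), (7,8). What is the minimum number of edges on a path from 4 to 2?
2 (path: 4 -> 3 -> 2, 2 edges)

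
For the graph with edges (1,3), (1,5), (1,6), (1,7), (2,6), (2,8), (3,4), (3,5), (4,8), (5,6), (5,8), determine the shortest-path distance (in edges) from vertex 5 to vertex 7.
2 (path: 5 -> 1 -> 7, 2 edges)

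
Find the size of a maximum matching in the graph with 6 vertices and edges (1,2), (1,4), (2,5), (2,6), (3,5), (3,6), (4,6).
3 (matching: (1,4), (2,5), (3,6); upper bound floor(n/2) = floor(6/2) = 3)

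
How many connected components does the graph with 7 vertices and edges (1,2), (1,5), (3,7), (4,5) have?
3 (components: {1, 2, 4, 5}, {3, 7}, {6})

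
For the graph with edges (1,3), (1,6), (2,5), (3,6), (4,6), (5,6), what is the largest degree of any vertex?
4 (attained at vertex 6)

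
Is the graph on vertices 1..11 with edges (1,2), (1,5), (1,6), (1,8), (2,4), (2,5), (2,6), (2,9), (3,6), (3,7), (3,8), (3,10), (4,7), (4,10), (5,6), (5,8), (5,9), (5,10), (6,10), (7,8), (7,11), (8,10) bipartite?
No (odd cycle of length 3: 2 -> 1 -> 5 -> 2)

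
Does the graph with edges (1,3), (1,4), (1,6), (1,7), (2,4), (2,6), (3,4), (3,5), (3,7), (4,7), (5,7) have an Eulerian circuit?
Yes (the graph is connected and all 7 vertices have even degree)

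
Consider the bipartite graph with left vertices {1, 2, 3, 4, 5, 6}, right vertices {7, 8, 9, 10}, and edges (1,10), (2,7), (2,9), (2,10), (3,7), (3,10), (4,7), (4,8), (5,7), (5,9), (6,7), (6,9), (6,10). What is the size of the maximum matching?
4 (matching: (1,10), (2,9), (3,7), (4,8); upper bound min(|L|,|R|) = min(6,4) = 4)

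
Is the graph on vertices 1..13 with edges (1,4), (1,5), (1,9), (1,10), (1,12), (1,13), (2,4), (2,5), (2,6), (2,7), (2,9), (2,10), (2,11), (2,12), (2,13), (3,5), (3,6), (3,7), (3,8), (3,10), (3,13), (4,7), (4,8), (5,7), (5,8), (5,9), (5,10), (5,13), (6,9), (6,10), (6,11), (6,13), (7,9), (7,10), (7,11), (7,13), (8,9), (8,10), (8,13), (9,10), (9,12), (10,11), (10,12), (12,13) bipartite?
No (odd cycle of length 3: 5 -> 1 -> 9 -> 5)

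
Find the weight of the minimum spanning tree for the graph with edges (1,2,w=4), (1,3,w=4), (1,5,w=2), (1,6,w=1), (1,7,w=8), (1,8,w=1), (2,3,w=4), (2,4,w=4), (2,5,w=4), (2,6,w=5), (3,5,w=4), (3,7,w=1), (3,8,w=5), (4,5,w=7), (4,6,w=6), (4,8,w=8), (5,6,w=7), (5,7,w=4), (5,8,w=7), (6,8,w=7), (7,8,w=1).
14 (MST edges: (1,2,w=4), (1,5,w=2), (1,6,w=1), (1,8,w=1), (2,4,w=4), (3,7,w=1), (7,8,w=1); sum of weights 4 + 2 + 1 + 1 + 4 + 1 + 1 = 14)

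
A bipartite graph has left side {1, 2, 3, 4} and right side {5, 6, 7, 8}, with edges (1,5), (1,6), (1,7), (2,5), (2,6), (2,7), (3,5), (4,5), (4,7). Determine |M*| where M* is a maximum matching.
3 (matching: (1,7), (2,6), (3,5); upper bound min(|L|,|R|) = min(4,4) = 4)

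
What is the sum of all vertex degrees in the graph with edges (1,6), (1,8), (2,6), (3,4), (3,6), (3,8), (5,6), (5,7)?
16 (handshake: sum of degrees = 2|E| = 2 x 8 = 16)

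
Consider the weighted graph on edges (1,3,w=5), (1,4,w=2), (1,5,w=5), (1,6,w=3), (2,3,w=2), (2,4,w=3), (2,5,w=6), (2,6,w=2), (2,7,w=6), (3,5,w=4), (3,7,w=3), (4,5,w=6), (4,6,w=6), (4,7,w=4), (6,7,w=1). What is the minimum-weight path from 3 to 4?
5 (path: 3 -> 2 -> 4; weights 2 + 3 = 5)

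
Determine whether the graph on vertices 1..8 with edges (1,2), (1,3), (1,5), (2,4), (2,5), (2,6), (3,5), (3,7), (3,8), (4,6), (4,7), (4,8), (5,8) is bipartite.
No (odd cycle of length 3: 2 -> 1 -> 5 -> 2)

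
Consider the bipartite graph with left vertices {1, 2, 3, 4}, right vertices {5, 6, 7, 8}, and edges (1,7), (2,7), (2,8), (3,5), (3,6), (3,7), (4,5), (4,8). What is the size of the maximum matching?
4 (matching: (1,7), (2,8), (3,6), (4,5); upper bound min(|L|,|R|) = min(4,4) = 4)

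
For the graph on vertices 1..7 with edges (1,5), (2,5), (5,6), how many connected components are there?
4 (components: {1, 2, 5, 6}, {3}, {4}, {7})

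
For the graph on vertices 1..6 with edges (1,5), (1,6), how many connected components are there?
4 (components: {1, 5, 6}, {2}, {3}, {4})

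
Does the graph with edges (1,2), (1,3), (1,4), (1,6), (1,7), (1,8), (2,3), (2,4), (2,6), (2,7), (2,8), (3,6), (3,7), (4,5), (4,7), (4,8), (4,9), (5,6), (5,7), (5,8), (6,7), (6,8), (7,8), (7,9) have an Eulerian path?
Yes — and in fact it has an Eulerian circuit (the graph is connected and all 9 vertices have even degree)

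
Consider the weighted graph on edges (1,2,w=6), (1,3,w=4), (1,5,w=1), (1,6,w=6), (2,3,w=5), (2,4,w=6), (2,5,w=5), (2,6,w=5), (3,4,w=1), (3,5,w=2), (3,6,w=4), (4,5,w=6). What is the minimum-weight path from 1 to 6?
6 (path: 1 -> 6; weights 6 = 6)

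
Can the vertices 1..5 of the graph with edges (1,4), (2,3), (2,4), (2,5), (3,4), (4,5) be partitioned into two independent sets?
No (odd cycle of length 3: 5 -> 4 -> 2 -> 5)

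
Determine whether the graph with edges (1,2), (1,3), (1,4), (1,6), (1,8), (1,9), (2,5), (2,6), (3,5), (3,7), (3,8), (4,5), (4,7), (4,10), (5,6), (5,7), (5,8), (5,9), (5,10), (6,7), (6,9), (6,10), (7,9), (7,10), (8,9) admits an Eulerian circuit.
No (2 vertices have odd degree: {2, 9}; Eulerian circuit requires 0)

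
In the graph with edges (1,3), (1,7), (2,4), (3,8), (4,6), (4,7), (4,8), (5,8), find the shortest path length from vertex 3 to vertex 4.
2 (path: 3 -> 8 -> 4, 2 edges)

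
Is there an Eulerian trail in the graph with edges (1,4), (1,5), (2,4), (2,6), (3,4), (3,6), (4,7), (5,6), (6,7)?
Yes — and in fact it has an Eulerian circuit (the graph is connected and all 7 vertices have even degree)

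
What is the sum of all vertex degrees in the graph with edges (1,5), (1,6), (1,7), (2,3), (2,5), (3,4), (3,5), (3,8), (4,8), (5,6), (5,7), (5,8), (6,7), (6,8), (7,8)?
30 (handshake: sum of degrees = 2|E| = 2 x 15 = 30)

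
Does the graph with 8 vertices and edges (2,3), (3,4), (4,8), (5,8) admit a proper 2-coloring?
Yes. Partition: {1, 2, 4, 5, 6, 7}, {3, 8}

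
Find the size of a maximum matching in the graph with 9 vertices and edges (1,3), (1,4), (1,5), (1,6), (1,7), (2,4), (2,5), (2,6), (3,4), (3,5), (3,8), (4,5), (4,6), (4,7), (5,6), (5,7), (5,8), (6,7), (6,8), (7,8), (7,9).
4 (matching: (1,6), (2,4), (5,8), (7,9); upper bound floor(n/2) = floor(9/2) = 4)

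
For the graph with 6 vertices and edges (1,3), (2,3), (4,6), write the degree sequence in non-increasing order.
[2, 1, 1, 1, 1, 0] (degrees: deg(1)=1, deg(2)=1, deg(3)=2, deg(4)=1, deg(5)=0, deg(6)=1)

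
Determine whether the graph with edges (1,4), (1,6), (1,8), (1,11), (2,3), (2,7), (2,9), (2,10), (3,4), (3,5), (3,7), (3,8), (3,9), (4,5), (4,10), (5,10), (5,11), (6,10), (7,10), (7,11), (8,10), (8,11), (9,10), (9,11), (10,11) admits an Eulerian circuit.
Yes (the graph is connected and all 11 vertices have even degree)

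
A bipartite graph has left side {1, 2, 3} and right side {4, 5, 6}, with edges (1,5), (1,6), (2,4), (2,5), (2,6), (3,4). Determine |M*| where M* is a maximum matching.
3 (matching: (1,6), (2,5), (3,4); upper bound min(|L|,|R|) = min(3,3) = 3)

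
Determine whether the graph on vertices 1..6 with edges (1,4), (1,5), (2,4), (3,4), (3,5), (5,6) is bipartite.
Yes. Partition: {1, 2, 3, 6}, {4, 5}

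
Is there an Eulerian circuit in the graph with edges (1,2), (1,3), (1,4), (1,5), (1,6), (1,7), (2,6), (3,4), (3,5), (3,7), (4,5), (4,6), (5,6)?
Yes (the graph is connected and all 7 vertices have even degree)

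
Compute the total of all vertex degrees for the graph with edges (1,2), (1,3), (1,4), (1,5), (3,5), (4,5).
12 (handshake: sum of degrees = 2|E| = 2 x 6 = 12)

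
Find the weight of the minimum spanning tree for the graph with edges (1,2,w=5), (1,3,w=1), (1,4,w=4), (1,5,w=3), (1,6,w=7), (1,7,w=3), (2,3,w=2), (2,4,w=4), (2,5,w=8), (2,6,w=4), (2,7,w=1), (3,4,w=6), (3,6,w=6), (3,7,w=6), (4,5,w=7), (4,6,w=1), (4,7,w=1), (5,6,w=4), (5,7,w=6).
9 (MST edges: (1,3,w=1), (1,5,w=3), (2,3,w=2), (2,7,w=1), (4,6,w=1), (4,7,w=1); sum of weights 1 + 3 + 2 + 1 + 1 + 1 = 9)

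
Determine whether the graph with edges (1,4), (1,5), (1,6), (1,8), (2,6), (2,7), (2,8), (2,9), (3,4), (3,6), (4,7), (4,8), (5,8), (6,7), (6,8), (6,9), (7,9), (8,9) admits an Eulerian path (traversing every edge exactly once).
Yes — and in fact it has an Eulerian circuit (the graph is connected and all 9 vertices have even degree)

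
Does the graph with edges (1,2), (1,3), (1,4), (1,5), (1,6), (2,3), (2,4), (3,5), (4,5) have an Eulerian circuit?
No (6 vertices have odd degree: {1, 2, 3, 4, 5, 6}; Eulerian circuit requires 0)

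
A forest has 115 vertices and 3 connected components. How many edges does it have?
112 (Each of the 3 component trees on V_i vertices has V_i - 1 edges; summing gives V - C = 115 - 3 = 112)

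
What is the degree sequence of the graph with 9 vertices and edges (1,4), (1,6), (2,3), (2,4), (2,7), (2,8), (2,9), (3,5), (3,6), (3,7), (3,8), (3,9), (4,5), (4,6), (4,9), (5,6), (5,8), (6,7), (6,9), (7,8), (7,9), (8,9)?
[6, 6, 6, 5, 5, 5, 5, 4, 2] (degrees: deg(1)=2, deg(2)=5, deg(3)=6, deg(4)=5, deg(5)=4, deg(6)=6, deg(7)=5, deg(8)=5, deg(9)=6)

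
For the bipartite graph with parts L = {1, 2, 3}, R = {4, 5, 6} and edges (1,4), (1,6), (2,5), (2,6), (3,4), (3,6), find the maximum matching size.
3 (matching: (1,6), (2,5), (3,4); upper bound min(|L|,|R|) = min(3,3) = 3)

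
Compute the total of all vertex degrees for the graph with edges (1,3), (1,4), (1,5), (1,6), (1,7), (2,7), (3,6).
14 (handshake: sum of degrees = 2|E| = 2 x 7 = 14)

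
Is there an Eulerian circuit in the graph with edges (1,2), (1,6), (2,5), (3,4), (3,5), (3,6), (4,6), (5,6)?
No (2 vertices have odd degree: {3, 5}; Eulerian circuit requires 0)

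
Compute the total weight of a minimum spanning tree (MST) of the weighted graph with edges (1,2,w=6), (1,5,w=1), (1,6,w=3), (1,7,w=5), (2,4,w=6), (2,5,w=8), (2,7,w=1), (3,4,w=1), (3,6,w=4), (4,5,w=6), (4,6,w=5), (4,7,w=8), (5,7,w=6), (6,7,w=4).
14 (MST edges: (1,5,w=1), (1,6,w=3), (2,7,w=1), (3,4,w=1), (3,6,w=4), (6,7,w=4); sum of weights 1 + 3 + 1 + 1 + 4 + 4 = 14)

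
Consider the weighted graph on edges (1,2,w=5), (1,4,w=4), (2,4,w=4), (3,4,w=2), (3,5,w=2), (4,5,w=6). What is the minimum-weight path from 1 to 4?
4 (path: 1 -> 4; weights 4 = 4)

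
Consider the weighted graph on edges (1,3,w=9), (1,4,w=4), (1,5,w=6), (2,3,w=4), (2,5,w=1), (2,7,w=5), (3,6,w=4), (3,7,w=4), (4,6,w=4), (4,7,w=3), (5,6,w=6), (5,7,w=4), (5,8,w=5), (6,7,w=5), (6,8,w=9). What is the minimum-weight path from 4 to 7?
3 (path: 4 -> 7; weights 3 = 3)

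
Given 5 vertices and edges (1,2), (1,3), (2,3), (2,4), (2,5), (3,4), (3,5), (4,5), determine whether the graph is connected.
Yes (BFS from 1 visits [1, 2, 3, 4, 5] — all 5 vertices reached)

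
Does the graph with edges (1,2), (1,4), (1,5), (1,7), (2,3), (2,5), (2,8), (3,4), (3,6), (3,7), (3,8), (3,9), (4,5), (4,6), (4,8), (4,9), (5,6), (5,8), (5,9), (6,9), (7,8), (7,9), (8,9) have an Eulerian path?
Yes — and in fact it has an Eulerian circuit (the graph is connected and all 9 vertices have even degree)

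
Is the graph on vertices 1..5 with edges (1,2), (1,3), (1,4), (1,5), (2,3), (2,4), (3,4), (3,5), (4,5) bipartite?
No (odd cycle of length 3: 5 -> 1 -> 4 -> 5)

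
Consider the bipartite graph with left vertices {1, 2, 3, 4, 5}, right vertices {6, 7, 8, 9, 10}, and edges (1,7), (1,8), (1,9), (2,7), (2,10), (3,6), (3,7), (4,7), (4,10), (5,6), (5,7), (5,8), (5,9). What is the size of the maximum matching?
5 (matching: (1,9), (2,10), (3,6), (4,7), (5,8); upper bound min(|L|,|R|) = min(5,5) = 5)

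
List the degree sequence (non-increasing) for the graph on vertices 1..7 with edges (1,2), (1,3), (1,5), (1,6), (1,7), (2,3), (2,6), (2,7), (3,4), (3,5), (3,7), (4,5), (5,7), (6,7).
[5, 5, 5, 4, 4, 3, 2] (degrees: deg(1)=5, deg(2)=4, deg(3)=5, deg(4)=2, deg(5)=4, deg(6)=3, deg(7)=5)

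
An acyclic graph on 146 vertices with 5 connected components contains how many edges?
141 (Each of the 5 component trees on V_i vertices has V_i - 1 edges; summing gives V - C = 146 - 5 = 141)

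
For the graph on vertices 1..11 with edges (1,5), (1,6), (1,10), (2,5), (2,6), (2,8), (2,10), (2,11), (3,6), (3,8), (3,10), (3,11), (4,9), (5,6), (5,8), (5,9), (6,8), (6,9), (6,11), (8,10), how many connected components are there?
2 (components: {1, 2, 3, 4, 5, 6, 8, 9, 10, 11}, {7})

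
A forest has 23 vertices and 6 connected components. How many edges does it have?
17 (Each of the 6 component trees on V_i vertices has V_i - 1 edges; summing gives V - C = 23 - 6 = 17)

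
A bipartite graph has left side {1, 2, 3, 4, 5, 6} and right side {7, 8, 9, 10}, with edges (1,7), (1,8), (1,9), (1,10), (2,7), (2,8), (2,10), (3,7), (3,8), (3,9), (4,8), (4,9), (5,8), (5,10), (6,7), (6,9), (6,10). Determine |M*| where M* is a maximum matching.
4 (matching: (1,10), (2,8), (3,9), (6,7); upper bound min(|L|,|R|) = min(6,4) = 4)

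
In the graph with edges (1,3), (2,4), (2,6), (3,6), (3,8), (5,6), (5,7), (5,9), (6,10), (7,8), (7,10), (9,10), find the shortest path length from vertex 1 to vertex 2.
3 (path: 1 -> 3 -> 6 -> 2, 3 edges)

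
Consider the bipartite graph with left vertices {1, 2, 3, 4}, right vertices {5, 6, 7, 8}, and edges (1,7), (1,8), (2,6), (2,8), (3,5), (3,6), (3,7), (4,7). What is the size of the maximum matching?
4 (matching: (1,8), (2,6), (3,5), (4,7); upper bound min(|L|,|R|) = min(4,4) = 4)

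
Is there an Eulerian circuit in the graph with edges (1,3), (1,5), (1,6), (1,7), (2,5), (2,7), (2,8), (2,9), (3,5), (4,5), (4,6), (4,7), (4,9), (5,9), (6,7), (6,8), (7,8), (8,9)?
No (2 vertices have odd degree: {5, 7}; Eulerian circuit requires 0)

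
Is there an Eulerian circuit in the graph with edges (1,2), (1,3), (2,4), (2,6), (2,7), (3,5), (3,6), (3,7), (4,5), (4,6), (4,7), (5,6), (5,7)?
Yes (the graph is connected and all 7 vertices have even degree)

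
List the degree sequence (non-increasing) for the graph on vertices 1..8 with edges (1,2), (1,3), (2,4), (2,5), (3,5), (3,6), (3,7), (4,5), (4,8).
[4, 3, 3, 3, 2, 1, 1, 1] (degrees: deg(1)=2, deg(2)=3, deg(3)=4, deg(4)=3, deg(5)=3, deg(6)=1, deg(7)=1, deg(8)=1)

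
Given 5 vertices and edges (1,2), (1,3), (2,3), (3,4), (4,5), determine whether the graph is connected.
Yes (BFS from 1 visits [1, 2, 3, 4, 5] — all 5 vertices reached)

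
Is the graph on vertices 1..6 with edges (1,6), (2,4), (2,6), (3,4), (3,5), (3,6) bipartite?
Yes. Partition: {1, 2, 3}, {4, 5, 6}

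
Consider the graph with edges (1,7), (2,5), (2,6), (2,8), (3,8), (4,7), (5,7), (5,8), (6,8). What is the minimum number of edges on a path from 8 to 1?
3 (path: 8 -> 5 -> 7 -> 1, 3 edges)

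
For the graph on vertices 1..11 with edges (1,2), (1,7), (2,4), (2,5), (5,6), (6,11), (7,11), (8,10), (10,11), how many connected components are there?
3 (components: {1, 2, 4, 5, 6, 7, 8, 10, 11}, {3}, {9})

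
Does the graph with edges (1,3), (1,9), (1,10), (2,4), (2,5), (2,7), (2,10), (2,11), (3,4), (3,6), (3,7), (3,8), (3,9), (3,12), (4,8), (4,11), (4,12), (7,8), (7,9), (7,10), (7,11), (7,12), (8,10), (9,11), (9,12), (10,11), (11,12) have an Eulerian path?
No (10 vertices have odd degree: {1, 2, 3, 4, 5, 6, 7, 9, 10, 12}; Eulerian path requires 0 or 2)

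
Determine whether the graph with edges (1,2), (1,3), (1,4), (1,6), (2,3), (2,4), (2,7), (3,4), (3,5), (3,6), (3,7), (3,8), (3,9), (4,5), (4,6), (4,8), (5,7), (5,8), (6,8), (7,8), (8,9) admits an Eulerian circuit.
Yes (the graph is connected and all 9 vertices have even degree)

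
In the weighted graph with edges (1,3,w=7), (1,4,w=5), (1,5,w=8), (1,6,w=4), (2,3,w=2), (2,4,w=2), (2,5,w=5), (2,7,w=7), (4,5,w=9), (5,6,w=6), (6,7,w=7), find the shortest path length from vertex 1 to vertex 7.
11 (path: 1 -> 6 -> 7; weights 4 + 7 = 11)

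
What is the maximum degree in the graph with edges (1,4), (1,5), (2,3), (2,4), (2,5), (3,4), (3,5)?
3 (attained at vertices 2, 3, 4, 5)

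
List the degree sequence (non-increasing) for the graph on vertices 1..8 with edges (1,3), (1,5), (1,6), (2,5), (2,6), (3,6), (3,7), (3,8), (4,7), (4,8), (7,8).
[4, 3, 3, 3, 3, 2, 2, 2] (degrees: deg(1)=3, deg(2)=2, deg(3)=4, deg(4)=2, deg(5)=2, deg(6)=3, deg(7)=3, deg(8)=3)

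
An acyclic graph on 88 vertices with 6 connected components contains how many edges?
82 (Each of the 6 component trees on V_i vertices has V_i - 1 edges; summing gives V - C = 88 - 6 = 82)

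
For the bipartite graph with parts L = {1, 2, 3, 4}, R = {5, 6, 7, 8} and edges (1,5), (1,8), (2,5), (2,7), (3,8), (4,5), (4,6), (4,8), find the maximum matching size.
4 (matching: (1,5), (2,7), (3,8), (4,6); upper bound min(|L|,|R|) = min(4,4) = 4)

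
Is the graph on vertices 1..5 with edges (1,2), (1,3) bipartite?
Yes. Partition: {1, 4, 5}, {2, 3}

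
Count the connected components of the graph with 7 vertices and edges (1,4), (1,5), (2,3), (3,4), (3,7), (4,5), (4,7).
2 (components: {1, 2, 3, 4, 5, 7}, {6})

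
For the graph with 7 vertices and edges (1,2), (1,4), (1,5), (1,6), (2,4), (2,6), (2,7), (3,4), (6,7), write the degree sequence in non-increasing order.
[4, 4, 3, 3, 2, 1, 1] (degrees: deg(1)=4, deg(2)=4, deg(3)=1, deg(4)=3, deg(5)=1, deg(6)=3, deg(7)=2)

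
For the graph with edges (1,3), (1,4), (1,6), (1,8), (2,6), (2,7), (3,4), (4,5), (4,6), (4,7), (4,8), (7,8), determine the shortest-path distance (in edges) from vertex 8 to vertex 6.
2 (path: 8 -> 4 -> 6, 2 edges)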